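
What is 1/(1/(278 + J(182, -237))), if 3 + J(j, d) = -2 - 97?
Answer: 176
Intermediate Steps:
J(j, d) = -102 (J(j, d) = -3 + (-2 - 97) = -3 - 99 = -102)
1/(1/(278 + J(182, -237))) = 1/(1/(278 - 102)) = 1/(1/176) = 176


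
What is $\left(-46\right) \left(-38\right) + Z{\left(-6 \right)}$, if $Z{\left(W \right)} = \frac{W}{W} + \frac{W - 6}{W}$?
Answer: $1751$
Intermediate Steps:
$Z{\left(W \right)} = 1 + \frac{-6 + W}{W}$ ($Z{\left(W \right)} = 1 + \frac{W - 6}{W} = 1 + \frac{-6 + W}{W}$)
$\left(-46\right) \left(-38\right) + Z{\left(-6 \right)} = \left(-46\right) \left(-38\right) + \left(2 - \frac{6}{-6}\right) = 1748 + \left(2 - -1\right) = 1748 + \left(2 + 1\right) = 1748 + 3 = 1751$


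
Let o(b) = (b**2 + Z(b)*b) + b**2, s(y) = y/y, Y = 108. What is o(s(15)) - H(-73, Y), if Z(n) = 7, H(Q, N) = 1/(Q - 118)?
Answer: 1720/191 ≈ 9.0052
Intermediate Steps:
H(Q, N) = 1/(-118 + Q)
s(y) = 1
o(b) = 2*b**2 + 7*b (o(b) = (b**2 + 7*b) + b**2 = 2*b**2 + 7*b)
o(s(15)) - H(-73, Y) = 1*(7 + 2*1) - 1/(-118 - 73) = 1*(7 + 2) - 1/(-191) = 1*9 - 1*(-1/191) = 9 + 1/191 = 1720/191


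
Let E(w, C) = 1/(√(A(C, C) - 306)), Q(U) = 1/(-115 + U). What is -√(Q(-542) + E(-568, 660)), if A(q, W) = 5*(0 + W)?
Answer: -√(-72708292 + 15955026*√2994)/218562 ≈ -0.12944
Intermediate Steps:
A(q, W) = 5*W
E(w, C) = (-306 + 5*C)^(-½) (E(w, C) = 1/(√(5*C - 306)) = 1/(√(-306 + 5*C)) = (-306 + 5*C)^(-½))
-√(Q(-542) + E(-568, 660)) = -√(1/(-115 - 542) + (-306 + 5*660)^(-½)) = -√(1/(-657) + (-306 + 3300)^(-½)) = -√(-1/657 + 2994^(-½)) = -√(-1/657 + √2994/2994)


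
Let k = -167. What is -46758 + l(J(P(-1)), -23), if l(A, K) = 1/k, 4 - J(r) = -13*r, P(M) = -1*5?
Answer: -7808587/167 ≈ -46758.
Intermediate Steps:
P(M) = -5
J(r) = 4 + 13*r (J(r) = 4 - (-13)*r = 4 + 13*r)
l(A, K) = -1/167 (l(A, K) = 1/(-167) = -1/167)
-46758 + l(J(P(-1)), -23) = -46758 - 1/167 = -7808587/167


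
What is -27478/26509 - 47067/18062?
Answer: -1744006739/478805558 ≈ -3.6424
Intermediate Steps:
-27478/26509 - 47067/18062 = -1744006739/478805558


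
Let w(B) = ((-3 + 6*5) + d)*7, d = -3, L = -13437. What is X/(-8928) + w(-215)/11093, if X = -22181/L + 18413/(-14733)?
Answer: 1370608543733/90770128329924 ≈ 0.015100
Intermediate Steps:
X = 2939896/7332123 (X = -22181/(-13437) + 18413/(-14733) = -22181*(-1/13437) + 18413*(-1/14733) = 22181/13437 - 18413/14733 = 2939896/7332123 ≈ 0.40096)
w(B) = 168 (w(B) = ((-3 + 6*5) - 3)*7 = ((-3 + 30) - 3)*7 = (27 - 3)*7 = 24*7 = 168)
X/(-8928) + w(-215)/11093 = (2939896/7332123)/(-8928) + 168/11093 = (2939896/7332123)*(-1/8928) + 168*(1/11093) = -367487/8182649268 + 168/11093 = 1370608543733/90770128329924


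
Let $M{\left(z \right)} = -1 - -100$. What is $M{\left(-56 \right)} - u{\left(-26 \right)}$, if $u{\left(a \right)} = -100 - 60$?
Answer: $259$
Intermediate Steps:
$M{\left(z \right)} = 99$ ($M{\left(z \right)} = -1 + 100 = 99$)
$u{\left(a \right)} = -160$
$M{\left(-56 \right)} - u{\left(-26 \right)} = 99 - -160 = 99 + 160 = 259$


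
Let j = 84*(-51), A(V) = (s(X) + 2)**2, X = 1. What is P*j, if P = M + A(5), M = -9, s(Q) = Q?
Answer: 0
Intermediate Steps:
A(V) = 9 (A(V) = (1 + 2)**2 = 3**2 = 9)
P = 0 (P = -9 + 9 = 0)
j = -4284
P*j = 0*(-4284) = 0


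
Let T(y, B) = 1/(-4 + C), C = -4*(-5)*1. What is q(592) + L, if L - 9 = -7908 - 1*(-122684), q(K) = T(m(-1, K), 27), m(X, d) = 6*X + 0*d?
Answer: 1836561/16 ≈ 1.1479e+5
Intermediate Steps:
m(X, d) = 6*X (m(X, d) = 6*X + 0 = 6*X)
C = 20 (C = 20*1 = 20)
T(y, B) = 1/16 (T(y, B) = 1/(-4 + 20) = 1/16)
q(K) = 1/16
L = 114785 (L = 9 + (-7908 - 1*(-122684)) = 9 + (-7908 + 122684) = 9 + 114776 = 114785)
q(592) + L = 1/16 + 114785 = 1836561/16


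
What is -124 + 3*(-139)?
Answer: -541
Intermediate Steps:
-124 + 3*(-139) = -124 - 417 = -541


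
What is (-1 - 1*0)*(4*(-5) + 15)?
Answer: 5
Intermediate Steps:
(-1 - 1*0)*(4*(-5) + 15) = (-1 + 0)*(-20 + 15) = -1*(-5) = 5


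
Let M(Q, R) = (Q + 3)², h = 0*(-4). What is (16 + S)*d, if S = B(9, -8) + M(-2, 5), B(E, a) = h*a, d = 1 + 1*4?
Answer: 85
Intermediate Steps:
h = 0
d = 5 (d = 1 + 4 = 5)
M(Q, R) = (3 + Q)²
B(E, a) = 0 (B(E, a) = 0*a = 0)
S = 1 (S = 0 + (3 - 2)² = 0 + 1² = 0 + 1 = 1)
(16 + S)*d = (16 + 1)*5 = 17*5 = 85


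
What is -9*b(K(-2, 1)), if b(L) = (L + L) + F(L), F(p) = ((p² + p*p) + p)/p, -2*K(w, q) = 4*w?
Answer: -153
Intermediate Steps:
K(w, q) = -2*w
F(p) = (p + 2*p²)/p (F(p) = ((p² + p²) + p)/p = (2*p² + p)/p = (p + 2*p²)/p)
b(L) = 1 + 4*L (b(L) = (L + L) + (1 + 2*L) = 2*L + (1 + 2*L) = 1 + 4*L)
-9*b(K(-2, 1)) = -9*(1 + 4*(-2*(-2))) = -9*(1 + 4*4) = -9*(1 + 16) = -9*17 = -153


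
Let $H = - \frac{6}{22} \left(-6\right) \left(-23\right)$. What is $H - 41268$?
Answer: $- \frac{454362}{11} \approx -41306.0$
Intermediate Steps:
$H = - \frac{414}{11}$ ($H = \left(-6\right) \frac{1}{22} \left(-6\right) \left(-23\right) = \left(- \frac{3}{11}\right) \left(-6\right) \left(-23\right) = \frac{18}{11} \left(-23\right) = - \frac{414}{11} \approx -37.636$)
$H - 41268 = - \frac{414}{11} - 41268 = - \frac{454362}{11}$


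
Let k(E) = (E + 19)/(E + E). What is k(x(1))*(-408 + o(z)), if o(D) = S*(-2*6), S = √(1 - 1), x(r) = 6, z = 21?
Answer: -850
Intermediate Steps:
k(E) = (19 + E)/(2*E) (k(E) = (19 + E)/((2*E)) = (19 + E)*(1/(2*E)) = (19 + E)/(2*E))
S = 0 (S = √0 = 0)
o(D) = 0 (o(D) = 0*(-2*6) = 0*(-12) = 0)
k(x(1))*(-408 + o(z)) = ((½)*(19 + 6)/6)*(-408 + 0) = ((½)*(⅙)*25)*(-408) = (25/12)*(-408) = -850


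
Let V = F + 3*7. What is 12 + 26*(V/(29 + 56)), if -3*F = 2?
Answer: 4646/255 ≈ 18.220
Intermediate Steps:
F = -2/3 (F = -1/3*2 = -2/3 ≈ -0.66667)
V = 61/3 (V = -2/3 + 3*7 = -2/3 + 21 = 61/3 ≈ 20.333)
12 + 26*(V/(29 + 56)) = 12 + 26*(61/(3*(29 + 56))) = 12 + 26*((61/3)/85) = 12 + 26*((61/3)*(1/85)) = 12 + 26*(61/255) = 12 + 1586/255 = 4646/255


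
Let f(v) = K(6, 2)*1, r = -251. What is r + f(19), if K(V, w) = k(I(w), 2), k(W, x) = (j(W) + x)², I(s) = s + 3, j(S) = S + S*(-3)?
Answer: -187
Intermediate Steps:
j(S) = -2*S (j(S) = S - 3*S = -2*S)
I(s) = 3 + s
k(W, x) = (x - 2*W)² (k(W, x) = (-2*W + x)² = (x - 2*W)²)
K(V, w) = (4 + 2*w)² (K(V, w) = (-1*2 + 2*(3 + w))² = (-2 + (6 + 2*w))² = (4 + 2*w)²)
f(v) = 64 (f(v) = (4*(2 + 2)²)*1 = (4*4²)*1 = (4*16)*1 = 64*1 = 64)
r + f(19) = -251 + 64 = -187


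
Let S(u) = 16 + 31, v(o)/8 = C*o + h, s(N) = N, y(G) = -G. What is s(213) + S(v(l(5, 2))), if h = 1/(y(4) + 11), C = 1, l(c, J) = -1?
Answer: 260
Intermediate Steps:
h = 1/7 (h = 1/(-1*4 + 11) = 1/(-4 + 11) = 1/7 ≈ 0.14286)
v(o) = 8/7 + 8*o (v(o) = 8*(1*o + 1/7) = 8*(o + 1/7) = 8*(1/7 + o) = 8/7 + 8*o)
S(u) = 47
s(213) + S(v(l(5, 2))) = 213 + 47 = 260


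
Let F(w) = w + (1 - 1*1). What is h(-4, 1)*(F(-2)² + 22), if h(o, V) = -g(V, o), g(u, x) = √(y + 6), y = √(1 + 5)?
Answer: -26*√(6 + √6) ≈ -75.577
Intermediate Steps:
y = √6 ≈ 2.4495
F(w) = w (F(w) = w + (1 - 1) = w + 0 = w)
g(u, x) = √(6 + √6) (g(u, x) = √(√6 + 6) = √(6 + √6))
h(o, V) = -√(6 + √6)
h(-4, 1)*(F(-2)² + 22) = (-√(6 + √6))*((-2)² + 22) = (-√(6 + √6))*(4 + 22) = -√(6 + √6)*26 = -26*√(6 + √6)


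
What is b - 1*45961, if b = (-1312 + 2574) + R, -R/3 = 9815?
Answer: -74144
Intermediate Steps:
R = -29445 (R = -3*9815 = -29445)
b = -28183 (b = (-1312 + 2574) - 29445 = 1262 - 29445 = -28183)
b - 1*45961 = -28183 - 1*45961 = -28183 - 45961 = -74144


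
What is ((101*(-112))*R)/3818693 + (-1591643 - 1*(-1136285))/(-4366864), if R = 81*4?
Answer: -7133034218469/8337856494376 ≈ -0.85550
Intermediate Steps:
R = 324
((101*(-112))*R)/3818693 + (-1591643 - 1*(-1136285))/(-4366864) = ((101*(-112))*324)/3818693 + (-1591643 - 1*(-1136285))/(-4366864) = -11312*324*(1/3818693) + (-1591643 + 1136285)*(-1/4366864) = -3665088*1/3818693 - 455358*(-1/4366864) = -3665088/3818693 + 227679/2183432 = -7133034218469/8337856494376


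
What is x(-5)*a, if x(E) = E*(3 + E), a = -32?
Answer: -320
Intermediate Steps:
x(-5)*a = -5*(3 - 5)*(-32) = -5*(-2)*(-32) = 10*(-32) = -320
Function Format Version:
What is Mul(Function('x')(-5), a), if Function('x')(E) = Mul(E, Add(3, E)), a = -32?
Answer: -320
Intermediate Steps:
Mul(Function('x')(-5), a) = Mul(Mul(-5, Add(3, -5)), -32) = Mul(Mul(-5, -2), -32) = Mul(10, -32) = -320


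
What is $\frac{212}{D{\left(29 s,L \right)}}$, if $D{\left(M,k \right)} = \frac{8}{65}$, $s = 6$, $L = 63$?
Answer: $\frac{3445}{2} \approx 1722.5$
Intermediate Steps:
$D{\left(M,k \right)} = \frac{8}{65}$ ($D{\left(M,k \right)} = 8 \cdot \frac{1}{65} = \frac{8}{65}$)
$\frac{212}{D{\left(29 s,L \right)}} = \frac{212}{\frac{8}{65}} = 212 \cdot \frac{65}{8} = \frac{3445}{2}$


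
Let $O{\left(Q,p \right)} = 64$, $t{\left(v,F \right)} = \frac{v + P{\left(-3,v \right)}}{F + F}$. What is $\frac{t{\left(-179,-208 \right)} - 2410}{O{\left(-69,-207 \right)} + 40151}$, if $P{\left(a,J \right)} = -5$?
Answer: $- \frac{125297}{2091180} \approx -0.059917$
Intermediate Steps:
$t{\left(v,F \right)} = \frac{-5 + v}{2 F}$ ($t{\left(v,F \right)} = \frac{v - 5}{F + F} = \frac{-5 + v}{2 F}$)
$\frac{t{\left(-179,-208 \right)} - 2410}{O{\left(-69,-207 \right)} + 40151} = \frac{\frac{-5 - 179}{2 \left(-208\right)} - 2410}{64 + 40151} = \frac{\frac{1}{2} \left(- \frac{1}{208}\right) \left(-184\right) - 2410}{40215} = \left(\frac{23}{52} - 2410\right) \frac{1}{40215} = \left(- \frac{125297}{52}\right) \frac{1}{40215} = - \frac{125297}{2091180}$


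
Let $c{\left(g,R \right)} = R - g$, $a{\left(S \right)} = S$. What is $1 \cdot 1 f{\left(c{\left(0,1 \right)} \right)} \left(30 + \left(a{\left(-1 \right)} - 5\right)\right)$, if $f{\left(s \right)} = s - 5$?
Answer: $-96$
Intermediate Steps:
$f{\left(s \right)} = -5 + s$ ($f{\left(s \right)} = s - 5 = -5 + s$)
$1 \cdot 1 f{\left(c{\left(0,1 \right)} \right)} \left(30 + \left(a{\left(-1 \right)} - 5\right)\right) = 1 \cdot 1 \left(-5 + \left(1 - 0\right)\right) \left(30 - 6\right) = 1 \left(-5 + \left(1 + 0\right)\right) \left(30 - 6\right) = 1 \left(-5 + 1\right) \left(30 - 6\right) = 1 \left(-4\right) 24 = \left(-4\right) 24 = -96$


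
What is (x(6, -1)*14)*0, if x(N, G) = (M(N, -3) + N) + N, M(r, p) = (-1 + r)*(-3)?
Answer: 0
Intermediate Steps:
M(r, p) = 3 - 3*r
x(N, G) = 3 - N (x(N, G) = ((3 - 3*N) + N) + N = (3 - 2*N) + N = 3 - N)
(x(6, -1)*14)*0 = ((3 - 1*6)*14)*0 = ((3 - 6)*14)*0 = -3*14*0 = -42*0 = 0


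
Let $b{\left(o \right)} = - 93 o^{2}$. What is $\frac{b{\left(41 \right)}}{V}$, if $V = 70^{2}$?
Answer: $- \frac{156333}{4900} \approx -31.905$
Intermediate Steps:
$V = 4900$
$\frac{b{\left(41 \right)}}{V} = \frac{\left(-93\right) 41^{2}}{4900} = \left(-93\right) 1681 \cdot \frac{1}{4900} = \left(-156333\right) \frac{1}{4900} = - \frac{156333}{4900}$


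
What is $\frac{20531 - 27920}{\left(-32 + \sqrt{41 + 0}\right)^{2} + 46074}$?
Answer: $- \frac{348310071}{2221917385} - \frac{472896 \sqrt{41}}{2221917385} \approx -0.15812$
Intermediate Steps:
$\frac{20531 - 27920}{\left(-32 + \sqrt{41 + 0}\right)^{2} + 46074} = \frac{20531 - 27920}{\left(-32 + \sqrt{41}\right)^{2} + 46074} = \frac{20531 - 27920}{46074 + \left(-32 + \sqrt{41}\right)^{2}} = - \frac{7389}{46074 + \left(-32 + \sqrt{41}\right)^{2}}$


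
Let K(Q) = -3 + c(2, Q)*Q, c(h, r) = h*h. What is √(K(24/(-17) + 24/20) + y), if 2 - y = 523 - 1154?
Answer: 3*√505070/85 ≈ 25.083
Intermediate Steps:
c(h, r) = h²
K(Q) = -3 + 4*Q (K(Q) = -3 + 2²*Q = -3 + 4*Q)
y = 633 (y = 2 - (523 - 1154) = 2 - 1*(-631) = 2 + 631 = 633)
√(K(24/(-17) + 24/20) + y) = √((-3 + 4*(24/(-17) + 24/20)) + 633) = √((-3 + 4*(24*(-1/17) + 24*(1/20))) + 633) = √((-3 + 4*(-24/17 + 6/5)) + 633) = √((-3 + 4*(-18/85)) + 633) = √((-3 - 72/85) + 633) = √(-327/85 + 633) = √(53478/85) = 3*√505070/85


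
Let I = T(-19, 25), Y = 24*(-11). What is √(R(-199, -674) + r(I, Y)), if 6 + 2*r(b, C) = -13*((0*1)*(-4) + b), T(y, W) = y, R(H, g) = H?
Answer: I*√314/2 ≈ 8.86*I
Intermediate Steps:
Y = -264
I = -19
r(b, C) = -3 - 13*b/2 (r(b, C) = -3 + (-13*((0*1)*(-4) + b))/2 = -3 + (-13*(0*(-4) + b))/2 = -3 + (-13*(0 + b))/2 = -3 + (-13*b)/2 = -3 - 13*b/2)
√(R(-199, -674) + r(I, Y)) = √(-199 + (-3 - 13/2*(-19))) = √(-199 + (-3 + 247/2)) = √(-199 + 241/2) = √(-157/2) = I*√314/2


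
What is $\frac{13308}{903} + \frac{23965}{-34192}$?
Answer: $\frac{144462247}{10291792} \approx 14.037$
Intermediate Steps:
$\frac{13308}{903} + \frac{23965}{-34192} = 13308 \cdot \frac{1}{903} + 23965 \left(- \frac{1}{34192}\right) = \frac{4436}{301} - \frac{23965}{34192} = \frac{144462247}{10291792}$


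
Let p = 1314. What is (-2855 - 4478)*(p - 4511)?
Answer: 23443601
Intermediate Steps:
(-2855 - 4478)*(p - 4511) = (-2855 - 4478)*(1314 - 4511) = -7333*(-3197) = 23443601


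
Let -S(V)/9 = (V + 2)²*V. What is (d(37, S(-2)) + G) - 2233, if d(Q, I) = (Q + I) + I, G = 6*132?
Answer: -1404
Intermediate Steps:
G = 792
S(V) = -9*V*(2 + V)² (S(V) = -9*(V + 2)²*V = -9*(2 + V)²*V = -9*V*(2 + V)²)
d(Q, I) = Q + 2*I (d(Q, I) = (I + Q) + I = Q + 2*I)
(d(37, S(-2)) + G) - 2233 = ((37 + 2*(-9*(-2)*(2 - 2)²)) + 792) - 2233 = ((37 + 2*(-9*(-2)*0²)) + 792) - 2233 = ((37 + 2*(-9*(-2)*0)) + 792) - 2233 = ((37 + 2*0) + 792) - 2233 = ((37 + 0) + 792) - 2233 = (37 + 792) - 2233 = 829 - 2233 = -1404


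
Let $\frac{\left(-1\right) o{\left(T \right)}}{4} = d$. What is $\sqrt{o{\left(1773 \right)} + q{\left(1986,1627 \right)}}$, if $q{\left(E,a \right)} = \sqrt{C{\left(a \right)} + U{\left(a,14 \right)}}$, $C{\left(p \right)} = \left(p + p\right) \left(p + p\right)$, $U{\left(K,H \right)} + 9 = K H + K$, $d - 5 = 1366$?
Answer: $2 \sqrt{-1371 + \sqrt{663307}} \approx 47.183 i$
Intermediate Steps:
$d = 1371$ ($d = 5 + 1366 = 1371$)
$U{\left(K,H \right)} = -9 + K + H K$ ($U{\left(K,H \right)} = -9 + \left(K H + K\right) = -9 + \left(H K + K\right) = -9 + \left(K + H K\right) = -9 + K + H K$)
$C{\left(p \right)} = 4 p^{2}$ ($C{\left(p \right)} = 2 p 2 p = 4 p^{2}$)
$o{\left(T \right)} = -5484$ ($o{\left(T \right)} = \left(-4\right) 1371 = -5484$)
$q{\left(E,a \right)} = \sqrt{-9 + 4 a^{2} + 15 a}$ ($q{\left(E,a \right)} = \sqrt{4 a^{2} + \left(-9 + a + 14 a\right)} = \sqrt{4 a^{2} + \left(-9 + 15 a\right)} = \sqrt{-9 + 4 a^{2} + 15 a}$)
$\sqrt{o{\left(1773 \right)} + q{\left(1986,1627 \right)}} = \sqrt{-5484 + \sqrt{-9 + 4 \cdot 1627^{2} + 15 \cdot 1627}} = \sqrt{-5484 + \sqrt{-9 + 4 \cdot 2647129 + 24405}} = \sqrt{-5484 + \sqrt{-9 + 10588516 + 24405}} = \sqrt{-5484 + \sqrt{10612912}} = \sqrt{-5484 + 4 \sqrt{663307}}$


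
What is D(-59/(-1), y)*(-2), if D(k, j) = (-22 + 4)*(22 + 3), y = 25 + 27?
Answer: 900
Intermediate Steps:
y = 52
D(k, j) = -450 (D(k, j) = -18*25 = -450)
D(-59/(-1), y)*(-2) = -450*(-2) = 900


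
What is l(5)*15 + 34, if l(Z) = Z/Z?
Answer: 49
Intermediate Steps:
l(Z) = 1
l(5)*15 + 34 = 1*15 + 34 = 15 + 34 = 49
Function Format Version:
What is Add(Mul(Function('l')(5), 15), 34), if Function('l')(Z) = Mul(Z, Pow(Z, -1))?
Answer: 49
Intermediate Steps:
Function('l')(Z) = 1
Add(Mul(Function('l')(5), 15), 34) = Add(Mul(1, 15), 34) = Add(15, 34) = 49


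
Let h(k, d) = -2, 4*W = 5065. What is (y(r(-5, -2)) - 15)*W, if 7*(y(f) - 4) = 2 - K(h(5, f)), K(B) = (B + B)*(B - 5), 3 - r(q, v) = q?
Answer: -521695/28 ≈ -18632.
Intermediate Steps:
W = 5065/4 (W = (¼)*5065 = 5065/4 ≈ 1266.3)
r(q, v) = 3 - q
K(B) = 2*B*(-5 + B) (K(B) = (2*B)*(-5 + B) = 2*B*(-5 + B))
y(f) = 2/7 (y(f) = 4 + (2 - 2*(-2)*(-5 - 2))/7 = 4 + (2 - 2*(-2)*(-7))/7 = 4 + (2 - 1*28)/7 = 4 + (2 - 28)/7 = 4 + (⅐)*(-26) = 4 - 26/7 = 2/7)
(y(r(-5, -2)) - 15)*W = (2/7 - 15)*(5065/4) = -103/7*5065/4 = -521695/28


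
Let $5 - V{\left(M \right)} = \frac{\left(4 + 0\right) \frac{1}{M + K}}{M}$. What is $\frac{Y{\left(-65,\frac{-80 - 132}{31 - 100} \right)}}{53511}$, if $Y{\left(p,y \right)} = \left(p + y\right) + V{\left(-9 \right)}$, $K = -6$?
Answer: $- \frac{176852}{166151655} \approx -0.0010644$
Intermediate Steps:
$V{\left(M \right)} = 5 - \frac{4}{M \left(-6 + M\right)}$ ($V{\left(M \right)} = 5 - \frac{\left(4 + 0\right) \frac{1}{M - 6}}{M} = 5 - \frac{4 \frac{1}{-6 + M}}{M} = 5 - \frac{4}{M \left(-6 + M\right)}$)
$Y{\left(p,y \right)} = \frac{671}{135} + p + y$ ($Y{\left(p,y \right)} = \left(p + y\right) + \frac{-4 - -270 + 5 \left(-9\right)^{2}}{\left(-9\right) \left(-6 - 9\right)} = \left(p + y\right) - \frac{-4 + 270 + 5 \cdot 81}{9 \left(-15\right)} = \left(p + y\right) - - \frac{-4 + 270 + 405}{135} = \left(p + y\right) - \left(- \frac{1}{135}\right) 671 = \left(p + y\right) + \frac{671}{135} = \frac{671}{135} + p + y$)
$\frac{Y{\left(-65,\frac{-80 - 132}{31 - 100} \right)}}{53511} = \frac{\frac{671}{135} - 65 + \frac{-80 - 132}{31 - 100}}{53511} = \left(\frac{671}{135} - 65 - \frac{212}{-69}\right) \frac{1}{53511} = \left(\frac{671}{135} - 65 - - \frac{212}{69}\right) \frac{1}{53511} = \left(\frac{671}{135} - 65 + \frac{212}{69}\right) \frac{1}{53511} = \left(- \frac{176852}{3105}\right) \frac{1}{53511} = - \frac{176852}{166151655}$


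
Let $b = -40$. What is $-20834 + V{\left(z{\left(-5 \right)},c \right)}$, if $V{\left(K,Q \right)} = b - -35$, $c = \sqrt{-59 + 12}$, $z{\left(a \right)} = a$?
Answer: $-20839$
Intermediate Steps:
$c = i \sqrt{47}$ ($c = \sqrt{-47} = i \sqrt{47} \approx 6.8557 i$)
$V{\left(K,Q \right)} = -5$ ($V{\left(K,Q \right)} = -40 - -35 = -40 + 35 = -5$)
$-20834 + V{\left(z{\left(-5 \right)},c \right)} = -20834 - 5 = -20839$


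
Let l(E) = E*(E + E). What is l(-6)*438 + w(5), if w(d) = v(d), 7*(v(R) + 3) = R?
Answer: 220736/7 ≈ 31534.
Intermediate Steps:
v(R) = -3 + R/7
w(d) = -3 + d/7
l(E) = 2*E**2 (l(E) = E*(2*E) = 2*E**2)
l(-6)*438 + w(5) = (2*(-6)**2)*438 + (-3 + (1/7)*5) = (2*36)*438 + (-3 + 5/7) = 72*438 - 16/7 = 31536 - 16/7 = 220736/7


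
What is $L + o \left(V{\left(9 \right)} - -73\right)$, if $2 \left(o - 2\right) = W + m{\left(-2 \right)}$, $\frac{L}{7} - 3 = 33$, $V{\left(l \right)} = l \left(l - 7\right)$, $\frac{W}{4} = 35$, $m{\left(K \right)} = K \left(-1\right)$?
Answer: $6895$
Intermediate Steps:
$m{\left(K \right)} = - K$
$W = 140$ ($W = 4 \cdot 35 = 140$)
$V{\left(l \right)} = l \left(-7 + l\right)$
$L = 252$ ($L = 21 + 7 \cdot 33 = 21 + 231 = 252$)
$o = 73$ ($o = 2 + \frac{140 - -2}{2} = 2 + \frac{140 + 2}{2} = 2 + \frac{1}{2} \cdot 142 = 2 + 71 = 73$)
$L + o \left(V{\left(9 \right)} - -73\right) = 252 + 73 \left(9 \left(-7 + 9\right) - -73\right) = 252 + 73 \left(9 \cdot 2 + 73\right) = 252 + 73 \left(18 + 73\right) = 252 + 73 \cdot 91 = 252 + 6643 = 6895$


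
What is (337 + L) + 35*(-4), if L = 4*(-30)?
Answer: 77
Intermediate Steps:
L = -120
(337 + L) + 35*(-4) = (337 - 120) + 35*(-4) = 217 - 140 = 77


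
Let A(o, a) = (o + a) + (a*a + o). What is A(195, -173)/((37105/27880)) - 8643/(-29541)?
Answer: 938879151/41449 ≈ 22651.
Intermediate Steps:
A(o, a) = a + a**2 + 2*o (A(o, a) = (a + o) + (a**2 + o) = (a + o) + (o + a**2) = a + a**2 + 2*o)
A(195, -173)/((37105/27880)) - 8643/(-29541) = (-173 + (-173)**2 + 2*195)/((37105/27880)) - 8643/(-29541) = (-173 + 29929 + 390)/((37105*(1/27880))) - 8643*(-1/29541) = 30146/(181/136) + 67/229 = 30146*(136/181) + 67/229 = 4099856/181 + 67/229 = 938879151/41449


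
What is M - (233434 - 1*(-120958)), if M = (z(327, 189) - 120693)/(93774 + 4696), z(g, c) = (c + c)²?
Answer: -34896958049/98470 ≈ -3.5439e+5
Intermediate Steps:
z(g, c) = 4*c² (z(g, c) = (2*c)² = 4*c²)
M = 22191/98470 (M = (4*189² - 120693)/(93774 + 4696) = (4*35721 - 120693)/98470 = (142884 - 120693)*(1/98470) = 22191*(1/98470) = 22191/98470 ≈ 0.22536)
M - (233434 - 1*(-120958)) = 22191/98470 - (233434 - 1*(-120958)) = 22191/98470 - (233434 + 120958) = 22191/98470 - 1*354392 = 22191/98470 - 354392 = -34896958049/98470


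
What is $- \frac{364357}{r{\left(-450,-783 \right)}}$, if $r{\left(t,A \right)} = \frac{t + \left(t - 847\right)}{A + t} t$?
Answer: $\frac{49916909}{87350} \approx 571.46$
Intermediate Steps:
$r{\left(t,A \right)} = \frac{t \left(-847 + 2 t\right)}{A + t}$ ($r{\left(t,A \right)} = \frac{t + \left(-847 + t\right)}{A + t} t = \frac{-847 + 2 t}{A + t} t = \frac{t \left(-847 + 2 t\right)}{A + t}$)
$- \frac{364357}{r{\left(-450,-783 \right)}} = - \frac{364357}{\left(-450\right) \frac{1}{-783 - 450} \left(-847 + 2 \left(-450\right)\right)} = - \frac{364357}{\left(-450\right) \frac{1}{-1233} \left(-847 - 900\right)} = - \frac{364357}{\left(-450\right) \left(- \frac{1}{1233}\right) \left(-1747\right)} = - \frac{364357}{- \frac{87350}{137}} = \left(-364357\right) \left(- \frac{137}{87350}\right) = \frac{49916909}{87350}$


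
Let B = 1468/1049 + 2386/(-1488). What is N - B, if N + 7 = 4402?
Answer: 3430263385/780456 ≈ 4395.2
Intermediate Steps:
N = 4395 (N = -7 + 4402 = 4395)
B = -159265/780456 (B = 1468*(1/1049) + 2386*(-1/1488) = 1468/1049 - 1193/744 = -159265/780456 ≈ -0.20407)
N - B = 4395 - 1*(-159265/780456) = 4395 + 159265/780456 = 3430263385/780456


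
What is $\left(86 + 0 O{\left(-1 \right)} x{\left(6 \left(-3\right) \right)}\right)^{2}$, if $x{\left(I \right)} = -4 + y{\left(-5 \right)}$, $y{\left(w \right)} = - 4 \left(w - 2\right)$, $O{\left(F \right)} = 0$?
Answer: $7396$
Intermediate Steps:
$y{\left(w \right)} = 8 - 4 w$ ($y{\left(w \right)} = - 4 \left(-2 + w\right) = 8 - 4 w$)
$x{\left(I \right)} = 24$ ($x{\left(I \right)} = -4 + \left(8 - -20\right) = -4 + \left(8 + 20\right) = -4 + 28 = 24$)
$\left(86 + 0 O{\left(-1 \right)} x{\left(6 \left(-3\right) \right)}\right)^{2} = \left(86 + 0 \cdot 0 \cdot 24\right)^{2} = \left(86 + 0 \cdot 24\right)^{2} = \left(86 + 0\right)^{2} = 86^{2} = 7396$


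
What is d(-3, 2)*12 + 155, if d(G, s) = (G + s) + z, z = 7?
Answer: 227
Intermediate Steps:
d(G, s) = 7 + G + s (d(G, s) = (G + s) + 7 = 7 + G + s)
d(-3, 2)*12 + 155 = (7 - 3 + 2)*12 + 155 = 6*12 + 155 = 72 + 155 = 227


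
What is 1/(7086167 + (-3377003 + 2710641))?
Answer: 1/6419805 ≈ 1.5577e-7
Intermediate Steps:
1/(7086167 + (-3377003 + 2710641)) = 1/(7086167 - 666362) = 1/6419805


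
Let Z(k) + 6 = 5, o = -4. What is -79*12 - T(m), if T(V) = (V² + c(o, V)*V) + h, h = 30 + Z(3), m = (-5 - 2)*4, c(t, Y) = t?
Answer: -1873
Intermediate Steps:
m = -28 (m = -7*4 = -28)
Z(k) = -1 (Z(k) = -6 + 5 = -1)
h = 29 (h = 30 - 1 = 29)
T(V) = 29 + V² - 4*V (T(V) = (V² - 4*V) + 29 = 29 + V² - 4*V)
-79*12 - T(m) = -79*12 - (29 + (-28)² - 4*(-28)) = -948 - (29 + 784 + 112) = -948 - 1*925 = -948 - 925 = -1873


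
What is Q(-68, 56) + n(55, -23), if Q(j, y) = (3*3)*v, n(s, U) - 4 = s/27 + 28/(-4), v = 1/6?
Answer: 29/54 ≈ 0.53704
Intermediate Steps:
v = 1/6 ≈ 0.16667
n(s, U) = -3 + s/27 (n(s, U) = 4 + (s/27 + 28/(-4)) = 4 + (s*(1/27) + 28*(-1/4)) = 4 + (s/27 - 7) = 4 + (-7 + s/27) = -3 + s/27)
Q(j, y) = 3/2 (Q(j, y) = (3*3)*(1/6) = 9*(1/6) = 3/2)
Q(-68, 56) + n(55, -23) = 3/2 + (-3 + (1/27)*55) = 3/2 + (-3 + 55/27) = 3/2 - 26/27 = 29/54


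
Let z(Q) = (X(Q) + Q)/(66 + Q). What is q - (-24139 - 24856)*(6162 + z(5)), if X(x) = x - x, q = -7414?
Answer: 21435129071/71 ≈ 3.0190e+8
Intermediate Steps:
X(x) = 0
z(Q) = Q/(66 + Q) (z(Q) = (0 + Q)/(66 + Q) = Q/(66 + Q))
q - (-24139 - 24856)*(6162 + z(5)) = -7414 - (-24139 - 24856)*(6162 + 5/(66 + 5)) = -7414 - (-48995)*(6162 + 5/71) = -7414 - (-48995)*437507/71 = -7414 - 1*(-21435655465/71) = -7414 + 21435655465/71 = 21435129071/71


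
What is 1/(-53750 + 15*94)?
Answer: -1/52340 ≈ -1.9106e-5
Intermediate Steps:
1/(-53750 + 15*94) = 1/(-53750 + 1410) = 1/(-52340) = -1/52340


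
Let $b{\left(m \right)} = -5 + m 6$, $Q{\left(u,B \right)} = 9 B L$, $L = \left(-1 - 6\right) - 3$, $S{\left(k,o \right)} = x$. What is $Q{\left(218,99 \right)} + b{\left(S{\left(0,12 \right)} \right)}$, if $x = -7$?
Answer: $-8957$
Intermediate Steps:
$S{\left(k,o \right)} = -7$
$L = -10$ ($L = -7 - 3 = -10$)
$Q{\left(u,B \right)} = - 90 B$ ($Q{\left(u,B \right)} = 9 B \left(-10\right) = - 90 B$)
$b{\left(m \right)} = -5 + 6 m$
$Q{\left(218,99 \right)} + b{\left(S{\left(0,12 \right)} \right)} = \left(-90\right) 99 + \left(-5 + 6 \left(-7\right)\right) = -8910 - 47 = -8957$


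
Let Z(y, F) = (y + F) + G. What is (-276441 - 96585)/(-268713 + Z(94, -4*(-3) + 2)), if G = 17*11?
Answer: 186513/134209 ≈ 1.3897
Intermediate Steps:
G = 187
Z(y, F) = 187 + F + y (Z(y, F) = (y + F) + 187 = (F + y) + 187 = 187 + F + y)
(-276441 - 96585)/(-268713 + Z(94, -4*(-3) + 2)) = (-276441 - 96585)/(-268713 + (187 + (-4*(-3) + 2) + 94)) = -373026/(-268713 + (187 + (12 + 2) + 94)) = -373026/(-268713 + (187 + 14 + 94)) = -373026/(-268713 + 295) = -373026/(-268418) = -373026*(-1/268418) = 186513/134209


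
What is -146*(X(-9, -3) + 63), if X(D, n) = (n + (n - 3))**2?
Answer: -21024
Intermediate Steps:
X(D, n) = (-3 + 2*n)**2 (X(D, n) = (n + (-3 + n))**2 = (-3 + 2*n)**2)
-146*(X(-9, -3) + 63) = -146*((-3 + 2*(-3))**2 + 63) = -146*((-3 - 6)**2 + 63) = -146*((-9)**2 + 63) = -146*(81 + 63) = -146*144 = -21024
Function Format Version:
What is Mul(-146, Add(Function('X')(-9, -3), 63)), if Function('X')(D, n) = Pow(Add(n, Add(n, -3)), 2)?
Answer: -21024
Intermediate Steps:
Function('X')(D, n) = Pow(Add(-3, Mul(2, n)), 2) (Function('X')(D, n) = Pow(Add(n, Add(-3, n)), 2) = Pow(Add(-3, Mul(2, n)), 2))
Mul(-146, Add(Function('X')(-9, -3), 63)) = Mul(-146, Add(Pow(Add(-3, Mul(2, -3)), 2), 63)) = Mul(-146, Add(Pow(Add(-3, -6), 2), 63)) = Mul(-146, Add(Pow(-9, 2), 63)) = Mul(-146, Add(81, 63)) = Mul(-146, 144) = -21024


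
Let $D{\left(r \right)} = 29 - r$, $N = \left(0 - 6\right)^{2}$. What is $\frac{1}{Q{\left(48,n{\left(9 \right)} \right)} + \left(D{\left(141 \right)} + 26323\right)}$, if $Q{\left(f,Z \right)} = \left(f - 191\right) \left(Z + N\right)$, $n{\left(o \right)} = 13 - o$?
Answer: $\frac{1}{20491} \approx 4.8802 \cdot 10^{-5}$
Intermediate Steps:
$N = 36$ ($N = \left(-6\right)^{2} = 36$)
$Q{\left(f,Z \right)} = \left(-191 + f\right) \left(36 + Z\right)$ ($Q{\left(f,Z \right)} = \left(f - 191\right) \left(Z + 36\right) = \left(-191 + f\right) \left(36 + Z\right)$)
$\frac{1}{Q{\left(48,n{\left(9 \right)} \right)} + \left(D{\left(141 \right)} + 26323\right)} = \frac{1}{\left(-6876 - 191 \left(13 - 9\right) + 36 \cdot 48 + \left(13 - 9\right) 48\right) + \left(\left(29 - 141\right) + 26323\right)} = \frac{1}{\left(-6876 - 191 \left(13 - 9\right) + 1728 + \left(13 - 9\right) 48\right) + \left(\left(29 - 141\right) + 26323\right)} = \frac{1}{\left(-6876 - 764 + 1728 + 4 \cdot 48\right) + \left(-112 + 26323\right)} = \frac{1}{\left(-6876 - 764 + 1728 + 192\right) + 26211} = \frac{1}{-5720 + 26211} = \frac{1}{20491}$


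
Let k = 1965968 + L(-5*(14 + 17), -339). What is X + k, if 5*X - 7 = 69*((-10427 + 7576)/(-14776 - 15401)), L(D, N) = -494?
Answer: 98853650816/50295 ≈ 1.9655e+6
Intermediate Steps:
X = 135986/50295 (X = 7/5 + (69*((-10427 + 7576)/(-14776 - 15401)))/5 = 7/5 + (69*(-2851/(-30177)))/5 = 7/5 + (69*(-2851*(-1/30177)))/5 = 7/5 + (69*(2851/30177))/5 = 7/5 + (⅕)*(65573/10059) = 7/5 + 65573/50295 = 135986/50295 ≈ 2.7038)
k = 1965474 (k = 1965968 - 494 = 1965474)
X + k = 135986/50295 + 1965474 = 98853650816/50295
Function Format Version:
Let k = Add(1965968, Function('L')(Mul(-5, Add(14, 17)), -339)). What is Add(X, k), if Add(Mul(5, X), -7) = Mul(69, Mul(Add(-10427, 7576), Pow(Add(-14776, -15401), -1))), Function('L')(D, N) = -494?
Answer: Rational(98853650816, 50295) ≈ 1.9655e+6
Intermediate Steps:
X = Rational(135986, 50295) (X = Add(Rational(7, 5), Mul(Rational(1, 5), Mul(69, Mul(Add(-10427, 7576), Pow(Add(-14776, -15401), -1))))) = Add(Rational(7, 5), Mul(Rational(1, 5), Mul(69, Mul(-2851, Pow(-30177, -1))))) = Add(Rational(7, 5), Mul(Rational(1, 5), Mul(69, Mul(-2851, Rational(-1, 30177))))) = Add(Rational(7, 5), Mul(Rational(1, 5), Mul(69, Rational(2851, 30177)))) = Add(Rational(7, 5), Mul(Rational(1, 5), Rational(65573, 10059))) = Add(Rational(7, 5), Rational(65573, 50295)) = Rational(135986, 50295) ≈ 2.7038)
k = 1965474 (k = Add(1965968, -494) = 1965474)
Add(X, k) = Add(Rational(135986, 50295), 1965474) = Rational(98853650816, 50295)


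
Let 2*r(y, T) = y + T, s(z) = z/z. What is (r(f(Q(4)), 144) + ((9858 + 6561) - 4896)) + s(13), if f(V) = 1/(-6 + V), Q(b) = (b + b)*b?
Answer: 602993/52 ≈ 11596.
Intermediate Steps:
Q(b) = 2*b**2 (Q(b) = (2*b)*b = 2*b**2)
s(z) = 1
r(y, T) = T/2 + y/2 (r(y, T) = (y + T)/2 = (T + y)/2 = T/2 + y/2)
(r(f(Q(4)), 144) + ((9858 + 6561) - 4896)) + s(13) = (((1/2)*144 + 1/(2*(-6 + 2*4**2))) + ((9858 + 6561) - 4896)) + 1 = ((72 + 1/(2*(-6 + 2*16))) + (16419 - 4896)) + 1 = ((72 + 1/(2*(-6 + 32))) + 11523) + 1 = ((72 + (1/2)/26) + 11523) + 1 = ((72 + (1/2)*(1/26)) + 11523) + 1 = ((72 + 1/52) + 11523) + 1 = (3745/52 + 11523) + 1 = 602941/52 + 1 = 602993/52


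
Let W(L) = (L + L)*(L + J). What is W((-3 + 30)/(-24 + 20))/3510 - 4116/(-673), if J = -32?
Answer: 876991/139984 ≈ 6.2649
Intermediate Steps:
W(L) = 2*L*(-32 + L) (W(L) = (L + L)*(L - 32) = (2*L)*(-32 + L) = 2*L*(-32 + L))
W((-3 + 30)/(-24 + 20))/3510 - 4116/(-673) = (2*((-3 + 30)/(-24 + 20))*(-32 + (-3 + 30)/(-24 + 20)))/3510 - 4116/(-673) = (2*(27/(-4))*(-32 + 27/(-4)))*(1/3510) - 4116*(-1/673) = (2*(27*(-¼))*(-32 + 27*(-¼)))*(1/3510) + 4116/673 = (2*(-27/4)*(-32 - 27/4))*(1/3510) + 4116/673 = (2*(-27/4)*(-155/4))*(1/3510) + 4116/673 = (4185/8)*(1/3510) + 4116/673 = 31/208 + 4116/673 = 876991/139984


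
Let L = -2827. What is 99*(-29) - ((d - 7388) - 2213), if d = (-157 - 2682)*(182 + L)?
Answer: -7502425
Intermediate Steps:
d = 7509155 (d = (-157 - 2682)*(182 - 2827) = -2839*(-2645) = 7509155)
99*(-29) - ((d - 7388) - 2213) = 99*(-29) - ((7509155 - 7388) - 2213) = -2871 - (7501767 - 2213) = -2871 - 1*7499554 = -2871 - 7499554 = -7502425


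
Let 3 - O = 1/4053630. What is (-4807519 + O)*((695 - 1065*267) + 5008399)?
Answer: -30691733009328346953/1351210 ≈ -2.2714e+13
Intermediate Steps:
O = 12160889/4053630 (O = 3 - 1/4053630 = 12160889/4053630 ≈ 3.0000)
(-4807519 + O)*((695 - 1065*267) + 5008399) = (-4807519 + 12160889/4053630)*((695 - 1065*267) + 5008399) = -19487891083081*((695 - 284355) + 5008399)/4053630 = -19487891083081*(-283660 + 5008399)/4053630 = -19487891083081/4053630*4724739 = -30691733009328346953/1351210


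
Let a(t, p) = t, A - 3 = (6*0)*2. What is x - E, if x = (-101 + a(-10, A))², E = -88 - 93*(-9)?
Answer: 11572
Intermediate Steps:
A = 3 (A = 3 + (6*0)*2 = 3 + 0*2 = 3 + 0 = 3)
E = 749 (E = -88 + 837 = 749)
x = 12321 (x = (-101 - 10)² = (-111)² = 12321)
x - E = 12321 - 1*749 = 12321 - 749 = 11572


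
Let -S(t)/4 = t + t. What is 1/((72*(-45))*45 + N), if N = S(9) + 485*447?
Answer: 1/70923 ≈ 1.4100e-5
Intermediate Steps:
S(t) = -8*t (S(t) = -4*(t + t) = -8*t)
N = 216723 (N = -8*9 + 485*447 = -72 + 216795 = 216723)
1/((72*(-45))*45 + N) = 1/((72*(-45))*45 + 216723) = 1/(-3240*45 + 216723) = 1/(-145800 + 216723) = 1/70923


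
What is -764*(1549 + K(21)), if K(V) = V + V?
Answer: -1215524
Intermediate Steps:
K(V) = 2*V
-764*(1549 + K(21)) = -764*(1549 + 2*21) = -764*(1549 + 42) = -764*1591 = -1215524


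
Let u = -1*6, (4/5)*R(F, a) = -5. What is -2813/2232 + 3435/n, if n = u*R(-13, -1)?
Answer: 1008191/11160 ≈ 90.340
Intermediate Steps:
R(F, a) = -25/4 (R(F, a) = (5/4)*(-5) = -25/4)
u = -6
n = 75/2 (n = -6*(-25/4) = 75/2 ≈ 37.500)
-2813/2232 + 3435/n = -2813/2232 + 3435/(75/2) = -2813*1/2232 + 3435*(2/75) = -2813/2232 + 458/5 = 1008191/11160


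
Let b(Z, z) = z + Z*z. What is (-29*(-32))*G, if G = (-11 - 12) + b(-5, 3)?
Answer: -32480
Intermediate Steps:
G = -35 (G = (-11 - 12) + 3*(1 - 5) = -23 + 3*(-4) = -23 - 12 = -35)
(-29*(-32))*G = -29*(-32)*(-35) = 928*(-35) = -32480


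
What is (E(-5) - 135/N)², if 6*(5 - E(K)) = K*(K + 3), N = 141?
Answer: 112225/19881 ≈ 5.6448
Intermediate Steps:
E(K) = 5 - K*(3 + K)/6 (E(K) = 5 - K*(K + 3)/6 = 5 - K*(3 + K)/6)
(E(-5) - 135/N)² = ((5 - ½*(-5) - ⅙*(-5)²) - 135/141)² = ((5 + 5/2 - ⅙*25) - 135*1/141)² = ((5 + 5/2 - 25/6) - 45/47)² = (10/3 - 45/47)² = (335/141)² = 112225/19881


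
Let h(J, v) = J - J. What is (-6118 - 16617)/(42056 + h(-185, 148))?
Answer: -22735/42056 ≈ -0.54059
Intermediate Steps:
h(J, v) = 0
(-6118 - 16617)/(42056 + h(-185, 148)) = (-6118 - 16617)/(42056 + 0) = -22735/42056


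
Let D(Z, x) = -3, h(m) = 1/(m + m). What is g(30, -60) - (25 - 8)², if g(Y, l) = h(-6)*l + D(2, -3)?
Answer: -287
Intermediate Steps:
h(m) = 1/(2*m)
g(Y, l) = -3 - l/12 (g(Y, l) = ((½)/(-6))*l - 3 = ((½)*(-⅙))*l - 3 = -l/12 - 3 = -3 - l/12)
g(30, -60) - (25 - 8)² = (-3 - 1/12*(-60)) - (25 - 8)² = (-3 + 5) - 1*17² = 2 - 1*289 = 2 - 289 = -287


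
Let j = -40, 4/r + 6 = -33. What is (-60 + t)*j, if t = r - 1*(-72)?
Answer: -18560/39 ≈ -475.90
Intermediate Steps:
r = -4/39 (r = 4/(-6 - 33) = 4/(-39) = 4*(-1/39) = -4/39 ≈ -0.10256)
t = 2804/39 (t = -4/39 - 1*(-72) = -4/39 + 72 = 2804/39 ≈ 71.897)
(-60 + t)*j = (-60 + 2804/39)*(-40) = (464/39)*(-40) = -18560/39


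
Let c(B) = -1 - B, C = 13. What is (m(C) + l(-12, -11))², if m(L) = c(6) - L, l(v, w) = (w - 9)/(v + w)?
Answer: 193600/529 ≈ 365.97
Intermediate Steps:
l(v, w) = (-9 + w)/(v + w)
m(L) = -7 - L (m(L) = (-1 - 1*6) - L = (-1 - 6) - L = -7 - L)
(m(C) + l(-12, -11))² = ((-7 - 1*13) + (-9 - 11)/(-12 - 11))² = ((-7 - 13) - 20/(-23))² = (-20 - 1/23*(-20))² = (-20 + 20/23)² = (-440/23)² = 193600/529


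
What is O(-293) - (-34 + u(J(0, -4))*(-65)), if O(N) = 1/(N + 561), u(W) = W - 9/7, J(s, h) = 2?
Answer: 150891/1876 ≈ 80.432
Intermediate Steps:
u(W) = -9/7 + W (u(W) = W - 9*1/7 = W - 9/7 = -9/7 + W)
O(N) = 1/(561 + N)
O(-293) - (-34 + u(J(0, -4))*(-65)) = 1/(561 - 293) - (-34 + (-9/7 + 2)*(-65)) = 1/268 - (-34 + (5/7)*(-65)) = 1/268 - (-34 - 325/7) = 1/268 - 1*(-563/7) = 1/268 + 563/7 = 150891/1876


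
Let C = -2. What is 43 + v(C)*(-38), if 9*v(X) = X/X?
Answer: 349/9 ≈ 38.778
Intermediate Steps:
v(X) = 1/9 (v(X) = (X/X)/9 = (1/9)*1 = 1/9)
43 + v(C)*(-38) = 43 + (1/9)*(-38) = 43 - 38/9 = 349/9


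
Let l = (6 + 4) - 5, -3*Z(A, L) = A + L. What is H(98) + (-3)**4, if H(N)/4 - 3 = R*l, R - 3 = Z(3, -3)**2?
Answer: 153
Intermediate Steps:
Z(A, L) = -A/3 - L/3 (Z(A, L) = -(A + L)/3 = -A/3 - L/3)
l = 5 (l = 10 - 5 = 5)
R = 3 (R = 3 + (-1/3*3 - 1/3*(-3))**2 = 3 + (-1 + 1)**2 = 3 + 0**2 = 3 + 0 = 3)
H(N) = 72 (H(N) = 12 + 4*(3*5) = 12 + 4*15 = 12 + 60 = 72)
H(98) + (-3)**4 = 72 + (-3)**4 = 72 + 81 = 153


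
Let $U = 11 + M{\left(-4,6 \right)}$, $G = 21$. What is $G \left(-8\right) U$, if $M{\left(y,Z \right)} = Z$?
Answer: $-2856$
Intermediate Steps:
$U = 17$ ($U = 11 + 6 = 17$)
$G \left(-8\right) U = 21 \left(-8\right) 17 = \left(-168\right) 17 = -2856$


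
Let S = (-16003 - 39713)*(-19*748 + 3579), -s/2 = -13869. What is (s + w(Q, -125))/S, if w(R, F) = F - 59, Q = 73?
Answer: 13777/296214114 ≈ 4.6510e-5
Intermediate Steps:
w(R, F) = -59 + F
s = 27738 (s = -2*(-13869) = 27738)
S = 592428228 (S = -55716*(-14212 + 3579) = -55716*(-10633) = 592428228)
(s + w(Q, -125))/S = (27738 + (-59 - 125))/592428228 = (27738 - 184)*(1/592428228) = 27554*(1/592428228) = 13777/296214114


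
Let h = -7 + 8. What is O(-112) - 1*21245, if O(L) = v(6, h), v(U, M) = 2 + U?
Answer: -21237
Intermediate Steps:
h = 1
O(L) = 8 (O(L) = 2 + 6 = 8)
O(-112) - 1*21245 = 8 - 1*21245 = 8 - 21245 = -21237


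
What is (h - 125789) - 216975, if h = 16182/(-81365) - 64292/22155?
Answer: -123577245288818/360528315 ≈ -3.4277e+5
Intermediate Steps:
h = -1117926158/360528315 (h = 16182*(-1/81365) - 64292*1/22155 = -16182/81365 - 64292/22155 = -1117926158/360528315 ≈ -3.1008)
(h - 125789) - 216975 = (-1117926158/360528315 - 125789) - 216975 = -45351614141693/360528315 - 216975 = -123577245288818/360528315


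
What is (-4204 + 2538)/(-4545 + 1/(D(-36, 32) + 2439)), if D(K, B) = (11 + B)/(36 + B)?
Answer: 276381070/753992707 ≈ 0.36656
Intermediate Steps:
D(K, B) = (11 + B)/(36 + B)
(-4204 + 2538)/(-4545 + 1/(D(-36, 32) + 2439)) = (-4204 + 2538)/(-4545 + 1/((11 + 32)/(36 + 32) + 2439)) = -1666/(-4545 + 1/(43/68 + 2439)) = -1666/(-4545 + 1/(165895/68)) = -1666/(-4545 + 68/165895) = -1666/(-753992707/165895) = -1666*(-165895/753992707) = 276381070/753992707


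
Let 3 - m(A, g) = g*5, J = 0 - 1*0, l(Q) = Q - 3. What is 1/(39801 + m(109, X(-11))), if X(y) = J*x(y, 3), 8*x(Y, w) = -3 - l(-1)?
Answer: 1/39804 ≈ 2.5123e-5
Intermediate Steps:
l(Q) = -3 + Q
J = 0 (J = 0 + 0 = 0)
x(Y, w) = ⅛ (x(Y, w) = (-3 - (-3 - 1))/8 = (-3 - 1*(-4))/8 = (-3 + 4)/8 = (⅛)*1 = ⅛)
X(y) = 0 (X(y) = 0*(⅛) = 0)
m(A, g) = 3 - 5*g (m(A, g) = 3 - g*5 = 3 - 5*g)
1/(39801 + m(109, X(-11))) = 1/(39801 + (3 - 5*0)) = 1/(39801 + (3 + 0)) = 1/(39801 + 3) = 1/39804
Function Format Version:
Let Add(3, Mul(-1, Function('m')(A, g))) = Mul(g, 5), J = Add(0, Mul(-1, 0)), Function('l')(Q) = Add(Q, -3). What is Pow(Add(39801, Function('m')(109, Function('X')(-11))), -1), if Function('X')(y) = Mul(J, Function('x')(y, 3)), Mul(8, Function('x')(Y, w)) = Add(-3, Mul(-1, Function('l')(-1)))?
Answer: Rational(1, 39804) ≈ 2.5123e-5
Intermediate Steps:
Function('l')(Q) = Add(-3, Q)
J = 0 (J = Add(0, 0) = 0)
Function('x')(Y, w) = Rational(1, 8) (Function('x')(Y, w) = Mul(Rational(1, 8), Add(-3, Mul(-1, Add(-3, -1)))) = Mul(Rational(1, 8), Add(-3, Mul(-1, -4))) = Mul(Rational(1, 8), Add(-3, 4)) = Mul(Rational(1, 8), 1) = Rational(1, 8))
Function('X')(y) = 0 (Function('X')(y) = Mul(0, Rational(1, 8)) = 0)
Function('m')(A, g) = Add(3, Mul(-5, g)) (Function('m')(A, g) = Add(3, Mul(-1, Mul(g, 5))) = Add(3, Mul(-1, Mul(5, g))) = Add(3, Mul(-5, g)))
Pow(Add(39801, Function('m')(109, Function('X')(-11))), -1) = Pow(Add(39801, Add(3, Mul(-5, 0))), -1) = Pow(Add(39801, Add(3, 0)), -1) = Pow(Add(39801, 3), -1) = Pow(39804, -1) = Rational(1, 39804)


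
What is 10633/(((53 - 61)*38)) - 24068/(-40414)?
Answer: -19200245/558448 ≈ -34.381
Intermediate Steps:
10633/(((53 - 61)*38)) - 24068/(-40414) = 10633/((-8*38)) - 24068*(-1/40414) = 10633/(-304) + 1094/1837 = 10633*(-1/304) + 1094/1837 = -10633/304 + 1094/1837 = -19200245/558448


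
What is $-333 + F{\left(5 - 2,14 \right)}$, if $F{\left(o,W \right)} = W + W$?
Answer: $-305$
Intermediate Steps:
$F{\left(o,W \right)} = 2 W$
$-333 + F{\left(5 - 2,14 \right)} = -333 + 2 \cdot 14 = -333 + 28 = -305$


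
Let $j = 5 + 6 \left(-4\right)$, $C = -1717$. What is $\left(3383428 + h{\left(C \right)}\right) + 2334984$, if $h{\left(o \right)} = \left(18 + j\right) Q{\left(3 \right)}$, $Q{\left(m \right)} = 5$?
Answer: $5718407$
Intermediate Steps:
$j = -19$ ($j = 5 - 24 = -19$)
$h{\left(o \right)} = -5$ ($h{\left(o \right)} = \left(18 - 19\right) 5 = \left(-1\right) 5 = -5$)
$\left(3383428 + h{\left(C \right)}\right) + 2334984 = \left(3383428 - 5\right) + 2334984 = 3383423 + 2334984 = 5718407$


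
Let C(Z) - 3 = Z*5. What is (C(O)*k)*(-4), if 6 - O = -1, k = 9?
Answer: -1368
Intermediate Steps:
O = 7 (O = 6 - 1*(-1) = 6 + 1 = 7)
C(Z) = 3 + 5*Z (C(Z) = 3 + Z*5 = 3 + 5*Z)
(C(O)*k)*(-4) = ((3 + 5*7)*9)*(-4) = ((3 + 35)*9)*(-4) = (38*9)*(-4) = 342*(-4) = -1368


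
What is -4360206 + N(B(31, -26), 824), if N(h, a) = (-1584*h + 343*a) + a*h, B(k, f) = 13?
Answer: -4087454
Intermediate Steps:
N(h, a) = -1584*h + 343*a + a*h
-4360206 + N(B(31, -26), 824) = -4360206 + (-1584*13 + 343*824 + 824*13) = -4360206 + (-20592 + 282632 + 10712) = -4360206 + 272752 = -4087454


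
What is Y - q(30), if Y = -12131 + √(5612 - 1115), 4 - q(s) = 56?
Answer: -12079 + √4497 ≈ -12012.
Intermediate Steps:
q(s) = -52 (q(s) = 4 - 1*56 = 4 - 56 = -52)
Y = -12131 + √4497 ≈ -12064.
Y - q(30) = (-12131 + √4497) - 1*(-52) = (-12131 + √4497) + 52 = -12079 + √4497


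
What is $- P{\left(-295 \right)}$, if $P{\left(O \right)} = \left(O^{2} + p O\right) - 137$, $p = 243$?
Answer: $-15203$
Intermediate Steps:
$P{\left(O \right)} = -137 + O^{2} + 243 O$ ($P{\left(O \right)} = \left(O^{2} + 243 O\right) - 137 = -137 + O^{2} + 243 O$)
$- P{\left(-295 \right)} = - (-137 + \left(-295\right)^{2} + 243 \left(-295\right)) = - (-137 + 87025 - 71685) = \left(-1\right) 15203 = -15203$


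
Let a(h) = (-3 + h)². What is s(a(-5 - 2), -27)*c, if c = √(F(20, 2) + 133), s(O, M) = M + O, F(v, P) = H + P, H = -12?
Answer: 73*√123 ≈ 809.61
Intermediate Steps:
F(v, P) = -12 + P
c = √123 (c = √((-12 + 2) + 133) = √(-10 + 133) = √123 ≈ 11.091)
s(a(-5 - 2), -27)*c = (-27 + (-3 + (-5 - 2))²)*√123 = (-27 + (-3 - 7)²)*√123 = (-27 + (-10)²)*√123 = (-27 + 100)*√123 = 73*√123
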